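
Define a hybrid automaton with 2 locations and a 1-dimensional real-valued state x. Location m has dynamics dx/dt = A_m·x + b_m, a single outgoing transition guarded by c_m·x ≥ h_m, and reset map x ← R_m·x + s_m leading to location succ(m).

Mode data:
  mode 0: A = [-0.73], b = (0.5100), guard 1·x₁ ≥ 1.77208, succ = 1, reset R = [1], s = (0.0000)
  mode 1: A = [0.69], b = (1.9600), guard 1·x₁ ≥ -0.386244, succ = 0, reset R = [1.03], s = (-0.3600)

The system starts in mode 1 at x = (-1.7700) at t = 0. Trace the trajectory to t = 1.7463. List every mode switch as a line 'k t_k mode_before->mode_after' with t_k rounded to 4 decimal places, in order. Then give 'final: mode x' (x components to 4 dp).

1 1.2024 1->0
final: 0 -0.2806

Mode 1: guard c·x = -0.3862 hit at Δt = 1.2024 (t = 1.2024), x⁻ = (-0.3862) → reset → x⁺ = (-0.7578), jump to mode 0
Mode 0: flow for 0.5439 to horizon, guard not reached → x = (-0.2806)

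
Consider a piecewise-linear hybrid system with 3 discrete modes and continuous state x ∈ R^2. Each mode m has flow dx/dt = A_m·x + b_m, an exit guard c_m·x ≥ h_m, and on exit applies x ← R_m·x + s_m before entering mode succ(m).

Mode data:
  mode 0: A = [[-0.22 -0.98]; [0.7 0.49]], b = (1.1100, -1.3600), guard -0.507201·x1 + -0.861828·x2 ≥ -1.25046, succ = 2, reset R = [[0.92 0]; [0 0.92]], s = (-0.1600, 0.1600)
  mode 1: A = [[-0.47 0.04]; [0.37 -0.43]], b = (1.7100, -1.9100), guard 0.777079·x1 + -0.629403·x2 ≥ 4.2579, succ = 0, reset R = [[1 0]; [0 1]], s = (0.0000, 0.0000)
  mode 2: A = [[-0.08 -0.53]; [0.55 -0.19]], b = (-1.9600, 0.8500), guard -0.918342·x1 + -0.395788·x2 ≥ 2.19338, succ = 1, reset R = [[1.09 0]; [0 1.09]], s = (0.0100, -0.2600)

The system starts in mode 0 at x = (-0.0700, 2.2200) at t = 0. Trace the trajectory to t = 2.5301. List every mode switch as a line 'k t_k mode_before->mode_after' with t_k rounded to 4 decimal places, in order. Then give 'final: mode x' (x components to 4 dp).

Mode 0: guard c·x = -1.2505 hit at Δt = 0.6645 (t = 0.6645), x⁻ = (-0.6119, 1.8110) → reset → x⁺ = (-0.7229, 1.8261), jump to mode 2
Mode 2: guard c·x = 2.1934 hit at Δt = 0.8380 (t = 1.5025), x⁻ = (-2.9915, 1.3994) → reset → x⁺ = (-3.2508, 1.2654), jump to mode 1
Mode 1: flow for 1.0276 to horizon, guard not reached → x = (-0.6216, -1.3036)

1 0.6645 0->2
2 1.5025 2->1
final: 1 -0.6216 -1.3036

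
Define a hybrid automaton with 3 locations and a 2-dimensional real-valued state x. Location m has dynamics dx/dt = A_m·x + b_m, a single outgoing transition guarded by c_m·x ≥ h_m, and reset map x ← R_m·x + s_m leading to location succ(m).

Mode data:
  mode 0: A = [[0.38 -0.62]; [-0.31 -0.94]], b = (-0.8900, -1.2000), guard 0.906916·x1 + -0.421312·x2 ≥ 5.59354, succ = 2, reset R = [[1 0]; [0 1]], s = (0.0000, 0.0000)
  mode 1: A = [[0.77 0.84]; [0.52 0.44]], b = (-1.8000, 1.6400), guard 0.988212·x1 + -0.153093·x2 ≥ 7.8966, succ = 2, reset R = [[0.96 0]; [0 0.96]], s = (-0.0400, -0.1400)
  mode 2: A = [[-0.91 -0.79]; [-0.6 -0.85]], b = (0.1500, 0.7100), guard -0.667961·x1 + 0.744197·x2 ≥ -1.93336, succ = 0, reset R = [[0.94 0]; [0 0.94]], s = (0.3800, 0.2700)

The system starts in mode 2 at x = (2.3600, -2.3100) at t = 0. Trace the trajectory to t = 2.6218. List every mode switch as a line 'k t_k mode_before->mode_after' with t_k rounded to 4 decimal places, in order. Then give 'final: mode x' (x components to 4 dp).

Mode 2: guard c·x = -1.9334 hit at Δt = 1.4623 (t = 1.4623), x⁻ = (1.6963, -1.0754) → reset → x⁺ = (1.9746, -0.7408), jump to mode 0
Mode 0: flow for 1.1595 to horizon, guard not reached → x = (2.8578, -1.6245)

1 1.4623 2->0
final: 0 2.8578 -1.6245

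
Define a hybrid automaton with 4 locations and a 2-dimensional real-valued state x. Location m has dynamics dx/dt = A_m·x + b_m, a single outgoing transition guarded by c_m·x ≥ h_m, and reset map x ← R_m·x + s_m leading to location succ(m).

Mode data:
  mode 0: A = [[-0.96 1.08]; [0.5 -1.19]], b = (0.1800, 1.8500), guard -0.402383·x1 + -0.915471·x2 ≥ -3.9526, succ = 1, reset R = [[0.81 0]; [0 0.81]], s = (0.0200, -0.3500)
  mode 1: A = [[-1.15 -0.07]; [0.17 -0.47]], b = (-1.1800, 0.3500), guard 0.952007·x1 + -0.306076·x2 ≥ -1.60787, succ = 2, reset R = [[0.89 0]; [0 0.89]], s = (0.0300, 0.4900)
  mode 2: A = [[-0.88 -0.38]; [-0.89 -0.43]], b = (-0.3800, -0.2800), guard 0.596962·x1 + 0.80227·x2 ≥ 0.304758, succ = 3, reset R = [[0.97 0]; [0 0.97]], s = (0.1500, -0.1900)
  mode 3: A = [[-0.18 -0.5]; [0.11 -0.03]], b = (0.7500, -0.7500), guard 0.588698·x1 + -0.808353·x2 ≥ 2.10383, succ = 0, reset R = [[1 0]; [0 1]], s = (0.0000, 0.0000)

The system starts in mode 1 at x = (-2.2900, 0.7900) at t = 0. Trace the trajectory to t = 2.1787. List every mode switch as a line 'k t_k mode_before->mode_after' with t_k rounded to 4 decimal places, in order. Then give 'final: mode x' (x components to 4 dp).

Mode 1: guard c·x = -1.6079 hit at Δt = 0.8781 (t = 0.8781), x⁻ = (-1.5111, 0.5532) → reset → x⁺ = (-1.3149, 0.9823), jump to mode 2
Mode 2: guard c·x = 0.3048 hit at Δt = 0.7505 (t = 1.6286), x⁻ = (-1.1235, 1.2159) → reset → x⁺ = (-0.9398, 0.9894), jump to mode 3
Mode 3: flow for 0.5501 to horizon, guard not reached → x = (-0.6539, 0.5157)

1 0.8781 1->2
2 1.6286 2->3
final: 3 -0.6539 0.5157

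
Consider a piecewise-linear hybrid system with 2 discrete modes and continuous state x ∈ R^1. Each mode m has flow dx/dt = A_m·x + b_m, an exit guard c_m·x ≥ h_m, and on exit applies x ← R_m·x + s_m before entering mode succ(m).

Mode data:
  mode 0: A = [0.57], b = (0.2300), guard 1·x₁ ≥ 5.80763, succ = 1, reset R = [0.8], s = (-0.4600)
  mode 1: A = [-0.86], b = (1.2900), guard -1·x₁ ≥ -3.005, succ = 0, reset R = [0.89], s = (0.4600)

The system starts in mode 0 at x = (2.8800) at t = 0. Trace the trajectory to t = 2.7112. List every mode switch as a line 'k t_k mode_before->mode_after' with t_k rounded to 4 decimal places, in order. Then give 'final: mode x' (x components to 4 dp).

Mode 0: guard c·x = 5.8076 hit at Δt = 1.1183 (t = 1.1183), x⁻ = (5.8076) → reset → x⁺ = (4.1861), jump to mode 1
Mode 1: guard c·x = -3.0050 hit at Δt = 0.6736 (t = 1.7919), x⁻ = (3.0050) → reset → x⁺ = (3.1344), jump to mode 0
Mode 0: flow for 0.9193 to horizon, guard not reached → x = (5.5713)

1 1.1183 0->1
2 1.7919 1->0
final: 0 5.5713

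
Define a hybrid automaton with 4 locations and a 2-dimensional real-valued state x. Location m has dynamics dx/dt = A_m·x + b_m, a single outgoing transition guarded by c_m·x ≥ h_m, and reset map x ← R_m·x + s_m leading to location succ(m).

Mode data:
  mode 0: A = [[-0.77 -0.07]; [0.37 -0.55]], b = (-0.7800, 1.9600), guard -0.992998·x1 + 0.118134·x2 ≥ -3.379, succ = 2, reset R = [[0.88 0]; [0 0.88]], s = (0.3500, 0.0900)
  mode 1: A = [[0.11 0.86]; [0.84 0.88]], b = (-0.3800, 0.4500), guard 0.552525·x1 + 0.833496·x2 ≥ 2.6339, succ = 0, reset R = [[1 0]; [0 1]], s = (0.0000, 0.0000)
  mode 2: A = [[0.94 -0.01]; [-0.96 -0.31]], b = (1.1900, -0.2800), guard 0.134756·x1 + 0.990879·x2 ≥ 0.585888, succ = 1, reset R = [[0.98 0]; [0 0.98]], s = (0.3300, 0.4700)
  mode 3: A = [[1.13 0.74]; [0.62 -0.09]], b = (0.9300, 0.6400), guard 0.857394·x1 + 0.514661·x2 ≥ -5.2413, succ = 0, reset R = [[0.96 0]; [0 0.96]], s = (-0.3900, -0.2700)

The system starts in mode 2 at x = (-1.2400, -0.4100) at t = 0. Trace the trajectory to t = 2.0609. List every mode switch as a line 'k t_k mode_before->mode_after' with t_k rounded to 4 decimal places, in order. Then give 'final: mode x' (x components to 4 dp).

Mode 2: guard c·x = 0.5859 hit at Δt = 1.4250 (t = 1.4250), x⁻ = (-1.1697, 0.7504) → reset → x⁺ = (-0.8163, 1.2053), jump to mode 1
Mode 1: flow for 0.6359 to horizon, guard not reached → x = (-0.2387, 2.0663)

1 1.4250 2->1
final: 1 -0.2387 2.0663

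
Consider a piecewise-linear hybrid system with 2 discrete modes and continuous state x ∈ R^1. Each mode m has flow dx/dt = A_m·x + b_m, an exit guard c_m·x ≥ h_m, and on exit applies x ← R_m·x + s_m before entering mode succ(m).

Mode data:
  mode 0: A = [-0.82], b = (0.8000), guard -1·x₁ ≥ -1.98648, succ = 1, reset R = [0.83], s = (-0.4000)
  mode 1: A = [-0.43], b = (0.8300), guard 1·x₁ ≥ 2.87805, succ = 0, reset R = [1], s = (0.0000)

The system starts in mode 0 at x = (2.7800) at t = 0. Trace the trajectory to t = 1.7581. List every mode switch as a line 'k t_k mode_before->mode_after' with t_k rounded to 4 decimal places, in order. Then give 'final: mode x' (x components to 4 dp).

1 0.7066 0->1
final: 1 1.4966

Mode 0: guard c·x = -1.9865 hit at Δt = 0.7066 (t = 0.7066), x⁻ = (1.9865) → reset → x⁺ = (1.2488), jump to mode 1
Mode 1: flow for 1.0515 to horizon, guard not reached → x = (1.4966)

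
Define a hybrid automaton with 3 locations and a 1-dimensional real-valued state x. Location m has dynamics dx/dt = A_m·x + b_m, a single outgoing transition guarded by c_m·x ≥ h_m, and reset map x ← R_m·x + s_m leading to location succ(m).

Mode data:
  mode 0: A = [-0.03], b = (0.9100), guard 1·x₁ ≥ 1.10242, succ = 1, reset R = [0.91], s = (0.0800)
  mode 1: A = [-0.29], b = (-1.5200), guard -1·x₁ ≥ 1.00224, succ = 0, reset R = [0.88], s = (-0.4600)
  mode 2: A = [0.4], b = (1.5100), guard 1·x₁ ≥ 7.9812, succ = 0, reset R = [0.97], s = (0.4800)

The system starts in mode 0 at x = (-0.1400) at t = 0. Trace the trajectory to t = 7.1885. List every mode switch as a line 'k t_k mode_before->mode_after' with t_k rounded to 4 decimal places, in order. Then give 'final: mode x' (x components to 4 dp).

1 1.3875 0->1
2 2.7671 1->0
3 5.4441 0->1
4 6.8237 1->0
final: 0 -0.9972

Mode 0: guard c·x = 1.1024 hit at Δt = 1.3875 (t = 1.3875), x⁻ = (1.1024) → reset → x⁺ = (1.0832), jump to mode 1
Mode 1: guard c·x = 1.0022 hit at Δt = 1.3796 (t = 2.7671), x⁻ = (-1.0022) → reset → x⁺ = (-1.3420), jump to mode 0
Mode 0: guard c·x = 1.1024 hit at Δt = 2.6770 (t = 5.4441), x⁻ = (1.1024) → reset → x⁺ = (1.0832), jump to mode 1
Mode 1: guard c·x = 1.0022 hit at Δt = 1.3796 (t = 6.8237), x⁻ = (-1.0022) → reset → x⁺ = (-1.3420), jump to mode 0
Mode 0: flow for 0.3648 to horizon, guard not reached → x = (-0.9972)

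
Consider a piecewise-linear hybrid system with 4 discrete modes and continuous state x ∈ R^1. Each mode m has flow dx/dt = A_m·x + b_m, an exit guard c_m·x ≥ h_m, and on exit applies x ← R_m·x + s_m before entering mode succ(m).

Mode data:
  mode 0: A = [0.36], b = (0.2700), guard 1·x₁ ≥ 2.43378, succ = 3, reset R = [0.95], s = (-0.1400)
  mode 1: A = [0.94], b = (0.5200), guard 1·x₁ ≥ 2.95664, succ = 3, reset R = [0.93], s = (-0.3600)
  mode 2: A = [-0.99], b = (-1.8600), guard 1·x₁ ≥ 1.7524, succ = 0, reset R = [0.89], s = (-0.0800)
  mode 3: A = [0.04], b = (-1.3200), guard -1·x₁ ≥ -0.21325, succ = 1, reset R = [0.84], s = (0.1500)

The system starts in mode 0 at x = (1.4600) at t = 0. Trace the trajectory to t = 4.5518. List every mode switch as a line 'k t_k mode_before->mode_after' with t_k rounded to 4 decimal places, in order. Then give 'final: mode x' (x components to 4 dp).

1 1.0141 0->3
2 2.5542 3->1
3 4.0231 1->3
final: 3 1.7354

Mode 0: guard c·x = 2.4338 hit at Δt = 1.0141 (t = 1.0141), x⁻ = (2.4338) → reset → x⁺ = (2.1721), jump to mode 3
Mode 3: guard c·x = -0.2132 hit at Δt = 1.5401 (t = 2.5542), x⁻ = (0.2132) → reset → x⁺ = (0.3291), jump to mode 1
Mode 1: guard c·x = 2.9566 hit at Δt = 1.4689 (t = 4.0231), x⁻ = (2.9566) → reset → x⁺ = (2.3897), jump to mode 3
Mode 3: flow for 0.5287 to horizon, guard not reached → x = (1.7354)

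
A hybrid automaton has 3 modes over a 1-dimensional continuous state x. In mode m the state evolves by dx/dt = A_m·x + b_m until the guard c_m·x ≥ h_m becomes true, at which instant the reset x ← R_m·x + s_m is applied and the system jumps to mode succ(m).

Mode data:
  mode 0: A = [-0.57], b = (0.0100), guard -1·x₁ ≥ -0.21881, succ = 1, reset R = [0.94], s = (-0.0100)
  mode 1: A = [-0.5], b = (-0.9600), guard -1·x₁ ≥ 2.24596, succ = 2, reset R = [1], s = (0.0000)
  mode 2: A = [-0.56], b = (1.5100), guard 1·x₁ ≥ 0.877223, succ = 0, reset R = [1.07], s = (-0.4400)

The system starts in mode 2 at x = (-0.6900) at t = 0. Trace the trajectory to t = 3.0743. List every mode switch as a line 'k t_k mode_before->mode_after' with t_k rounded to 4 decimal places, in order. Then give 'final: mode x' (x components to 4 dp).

Mode 2: guard c·x = 0.8772 hit at Δt = 1.1096 (t = 1.1096), x⁻ = (0.8772) → reset → x⁺ = (0.4986), jump to mode 0
Mode 0: guard c·x = -0.2188 hit at Δt = 1.5288 (t = 2.6384), x⁻ = (0.2188) → reset → x⁺ = (0.1957), jump to mode 1
Mode 1: flow for 0.4359 to horizon, guard not reached → x = (-0.2186)

1 1.1096 2->0
2 2.6384 0->1
final: 1 -0.2186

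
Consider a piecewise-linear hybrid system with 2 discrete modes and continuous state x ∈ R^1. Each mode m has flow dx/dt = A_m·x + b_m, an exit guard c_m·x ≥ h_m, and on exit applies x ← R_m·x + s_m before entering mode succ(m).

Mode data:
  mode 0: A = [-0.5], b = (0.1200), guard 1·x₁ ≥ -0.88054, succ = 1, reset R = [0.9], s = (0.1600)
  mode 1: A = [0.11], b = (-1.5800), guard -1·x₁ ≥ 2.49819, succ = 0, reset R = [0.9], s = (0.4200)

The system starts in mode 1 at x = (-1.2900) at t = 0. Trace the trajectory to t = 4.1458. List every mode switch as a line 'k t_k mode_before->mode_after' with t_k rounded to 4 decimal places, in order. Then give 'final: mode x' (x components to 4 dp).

Mode 1: guard c·x = 2.4982 hit at Δt = 0.6759 (t = 0.6759), x⁻ = (-2.4982) → reset → x⁺ = (-1.8284), jump to mode 0
Mode 0: guard c·x = -0.8805 hit at Δt = 1.2259 (t = 1.9018), x⁻ = (-0.8805) → reset → x⁺ = (-0.6325), jump to mode 1
Mode 1: guard c·x = 2.4982 hit at Δt = 1.0660 (t = 2.9678), x⁻ = (-2.4982) → reset → x⁺ = (-1.8284), jump to mode 0
Mode 0: flow for 1.1780 to horizon, guard not reached → x = (-0.9077)

1 0.6759 1->0
2 1.9018 0->1
3 2.9678 1->0
final: 0 -0.9077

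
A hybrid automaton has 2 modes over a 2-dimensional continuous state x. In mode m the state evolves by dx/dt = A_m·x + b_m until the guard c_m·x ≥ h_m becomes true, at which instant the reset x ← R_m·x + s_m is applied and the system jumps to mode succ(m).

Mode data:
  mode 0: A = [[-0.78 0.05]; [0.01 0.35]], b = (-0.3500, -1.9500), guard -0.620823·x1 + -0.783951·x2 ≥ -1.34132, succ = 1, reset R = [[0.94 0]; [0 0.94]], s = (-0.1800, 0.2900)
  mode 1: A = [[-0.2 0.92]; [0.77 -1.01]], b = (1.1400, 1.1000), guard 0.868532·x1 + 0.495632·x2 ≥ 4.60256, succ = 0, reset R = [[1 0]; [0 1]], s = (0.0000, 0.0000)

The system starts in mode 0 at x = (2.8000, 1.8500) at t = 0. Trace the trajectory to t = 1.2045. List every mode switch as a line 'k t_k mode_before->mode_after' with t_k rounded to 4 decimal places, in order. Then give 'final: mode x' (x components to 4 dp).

Mode 0: guard c·x = -1.3413 hit at Δt = 0.8026 (t = 0.8026), x⁻ = (1.3249, 0.6618) → reset → x⁺ = (1.0654, 0.9121), jump to mode 1
Mode 1: flow for 0.4019 to horizon, guard not reached → x = (1.8232, 1.3429)

1 0.8026 0->1
final: 1 1.8232 1.3429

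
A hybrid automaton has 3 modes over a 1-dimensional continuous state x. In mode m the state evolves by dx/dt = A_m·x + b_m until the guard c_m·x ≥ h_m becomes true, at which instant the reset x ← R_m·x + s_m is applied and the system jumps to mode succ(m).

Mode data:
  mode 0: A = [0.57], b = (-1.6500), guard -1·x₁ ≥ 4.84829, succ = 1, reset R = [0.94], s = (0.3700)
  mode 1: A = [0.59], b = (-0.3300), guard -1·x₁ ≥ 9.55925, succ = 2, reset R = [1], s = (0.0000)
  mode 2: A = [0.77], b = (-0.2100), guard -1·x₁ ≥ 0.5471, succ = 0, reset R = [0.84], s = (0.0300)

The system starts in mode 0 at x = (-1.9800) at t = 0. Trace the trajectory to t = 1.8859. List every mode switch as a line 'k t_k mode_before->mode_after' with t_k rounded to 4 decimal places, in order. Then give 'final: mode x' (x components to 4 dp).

1 0.8118 0->1
final: 1 -8.3864

Mode 0: guard c·x = 4.8483 hit at Δt = 0.8118 (t = 0.8118), x⁻ = (-4.8483) → reset → x⁺ = (-4.1874), jump to mode 1
Mode 1: flow for 1.0741 to horizon, guard not reached → x = (-8.3864)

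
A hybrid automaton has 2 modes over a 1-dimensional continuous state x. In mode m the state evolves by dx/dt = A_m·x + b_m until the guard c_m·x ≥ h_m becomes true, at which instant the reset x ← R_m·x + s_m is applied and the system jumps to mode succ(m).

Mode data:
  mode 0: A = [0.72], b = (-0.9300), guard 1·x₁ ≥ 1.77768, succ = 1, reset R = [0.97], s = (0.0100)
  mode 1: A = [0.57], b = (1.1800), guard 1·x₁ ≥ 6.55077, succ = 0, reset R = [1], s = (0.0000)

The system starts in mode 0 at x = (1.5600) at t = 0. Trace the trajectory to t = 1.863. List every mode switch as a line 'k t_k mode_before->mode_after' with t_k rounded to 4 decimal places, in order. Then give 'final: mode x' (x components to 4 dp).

1 0.8250 0->1
final: 1 4.8045

Mode 0: guard c·x = 1.7777 hit at Δt = 0.8250 (t = 0.8250), x⁻ = (1.7777) → reset → x⁺ = (1.7343), jump to mode 1
Mode 1: flow for 1.0380 to horizon, guard not reached → x = (4.8045)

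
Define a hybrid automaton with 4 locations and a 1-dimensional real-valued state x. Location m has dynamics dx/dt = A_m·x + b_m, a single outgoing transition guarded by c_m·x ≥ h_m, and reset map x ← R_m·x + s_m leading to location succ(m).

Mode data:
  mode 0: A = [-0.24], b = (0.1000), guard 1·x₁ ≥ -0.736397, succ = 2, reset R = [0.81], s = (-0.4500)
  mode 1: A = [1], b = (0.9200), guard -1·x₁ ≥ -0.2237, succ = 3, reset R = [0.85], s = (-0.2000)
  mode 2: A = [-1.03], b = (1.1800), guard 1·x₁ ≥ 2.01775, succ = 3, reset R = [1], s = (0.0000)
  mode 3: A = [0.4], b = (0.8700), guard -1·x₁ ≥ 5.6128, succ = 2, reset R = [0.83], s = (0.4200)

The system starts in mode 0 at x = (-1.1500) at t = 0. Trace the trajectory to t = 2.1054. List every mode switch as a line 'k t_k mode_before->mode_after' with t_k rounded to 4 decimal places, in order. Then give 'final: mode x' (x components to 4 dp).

Mode 0: guard c·x = -0.7364 hit at Δt = 1.2772 (t = 1.2772), x⁻ = (-0.7364) → reset → x⁺ = (-1.0465), jump to mode 2
Mode 2: flow for 0.8282 to horizon, guard not reached → x = (0.2115)

1 1.2772 0->2
final: 2 0.2115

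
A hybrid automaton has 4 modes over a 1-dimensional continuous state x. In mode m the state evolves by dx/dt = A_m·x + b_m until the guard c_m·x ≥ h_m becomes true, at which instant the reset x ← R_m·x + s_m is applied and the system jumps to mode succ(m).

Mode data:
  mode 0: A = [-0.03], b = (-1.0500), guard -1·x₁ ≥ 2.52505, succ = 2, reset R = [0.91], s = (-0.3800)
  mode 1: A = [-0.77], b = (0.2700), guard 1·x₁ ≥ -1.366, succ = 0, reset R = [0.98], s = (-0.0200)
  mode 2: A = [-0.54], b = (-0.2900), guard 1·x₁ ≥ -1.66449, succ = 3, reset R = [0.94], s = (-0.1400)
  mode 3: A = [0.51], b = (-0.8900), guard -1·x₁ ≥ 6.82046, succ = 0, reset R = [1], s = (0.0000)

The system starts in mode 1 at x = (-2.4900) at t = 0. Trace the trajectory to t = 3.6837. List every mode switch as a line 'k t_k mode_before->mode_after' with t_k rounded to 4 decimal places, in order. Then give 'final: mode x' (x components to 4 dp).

1 0.6541 1->0
2 1.8303 0->2
3 3.0177 2->3
final: 3 -3.0999

Mode 1: guard c·x = -1.3660 hit at Δt = 0.6541 (t = 0.6541), x⁻ = (-1.3660) → reset → x⁺ = (-1.3587), jump to mode 0
Mode 0: guard c·x = 2.5250 hit at Δt = 1.1762 (t = 1.8303), x⁻ = (-2.5250) → reset → x⁺ = (-2.6778), jump to mode 2
Mode 2: guard c·x = -1.6645 hit at Δt = 1.1874 (t = 3.0177), x⁻ = (-1.6645) → reset → x⁺ = (-1.7046), jump to mode 3
Mode 3: flow for 0.6660 to horizon, guard not reached → x = (-3.0999)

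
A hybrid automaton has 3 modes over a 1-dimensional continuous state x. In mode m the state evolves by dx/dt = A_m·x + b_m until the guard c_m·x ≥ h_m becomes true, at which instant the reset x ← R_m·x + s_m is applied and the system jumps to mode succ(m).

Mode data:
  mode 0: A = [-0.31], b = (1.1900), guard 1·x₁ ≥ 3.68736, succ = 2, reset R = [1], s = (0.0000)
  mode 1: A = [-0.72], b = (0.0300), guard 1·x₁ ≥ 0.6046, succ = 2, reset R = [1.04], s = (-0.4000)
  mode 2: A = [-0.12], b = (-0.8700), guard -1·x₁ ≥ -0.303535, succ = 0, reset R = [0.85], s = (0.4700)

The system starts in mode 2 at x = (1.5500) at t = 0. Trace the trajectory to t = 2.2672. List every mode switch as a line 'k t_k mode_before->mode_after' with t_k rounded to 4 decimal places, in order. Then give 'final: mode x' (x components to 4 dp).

Mode 2: guard c·x = -0.3035 hit at Δt = 1.2728 (t = 1.2728), x⁻ = (0.3035) → reset → x⁺ = (0.7280), jump to mode 0
Mode 0: flow for 0.9944 to horizon, guard not reached → x = (1.5532)

1 1.2728 2->0
final: 0 1.5532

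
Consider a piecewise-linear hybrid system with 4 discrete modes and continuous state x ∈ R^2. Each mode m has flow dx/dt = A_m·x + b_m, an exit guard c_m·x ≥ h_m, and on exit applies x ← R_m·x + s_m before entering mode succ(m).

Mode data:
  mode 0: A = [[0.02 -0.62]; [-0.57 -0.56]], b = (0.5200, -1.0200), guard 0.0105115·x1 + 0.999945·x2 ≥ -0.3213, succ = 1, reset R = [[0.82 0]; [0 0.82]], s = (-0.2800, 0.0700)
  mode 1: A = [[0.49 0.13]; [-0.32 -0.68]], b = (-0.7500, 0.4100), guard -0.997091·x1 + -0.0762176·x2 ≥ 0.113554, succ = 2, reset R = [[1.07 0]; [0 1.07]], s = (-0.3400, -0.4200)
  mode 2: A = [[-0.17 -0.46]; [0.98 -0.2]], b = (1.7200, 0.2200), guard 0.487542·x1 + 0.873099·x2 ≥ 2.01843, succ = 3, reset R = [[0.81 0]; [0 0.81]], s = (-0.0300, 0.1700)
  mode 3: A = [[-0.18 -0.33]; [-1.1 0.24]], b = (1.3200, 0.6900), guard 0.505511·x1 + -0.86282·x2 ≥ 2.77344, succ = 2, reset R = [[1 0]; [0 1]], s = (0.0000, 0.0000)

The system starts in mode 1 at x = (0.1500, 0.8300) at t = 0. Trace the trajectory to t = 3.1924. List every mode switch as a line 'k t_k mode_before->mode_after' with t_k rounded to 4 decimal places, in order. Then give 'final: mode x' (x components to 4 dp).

1 0.4968 1->2
2 2.0704 2->3
final: 3 1.9867 0.4557

Mode 1: guard c·x = 0.1136 hit at Δt = 0.4968 (t = 0.4968), x⁻ = (-0.1725, 0.7667) → reset → x⁺ = (-0.5246, 0.4004), jump to mode 2
Mode 2: guard c·x = 2.0184 hit at Δt = 1.5736 (t = 2.0704), x⁻ = (1.5149, 1.4659) → reset → x⁺ = (1.1971, 1.3573), jump to mode 3
Mode 3: flow for 1.1220 to horizon, guard not reached → x = (1.9867, 0.4557)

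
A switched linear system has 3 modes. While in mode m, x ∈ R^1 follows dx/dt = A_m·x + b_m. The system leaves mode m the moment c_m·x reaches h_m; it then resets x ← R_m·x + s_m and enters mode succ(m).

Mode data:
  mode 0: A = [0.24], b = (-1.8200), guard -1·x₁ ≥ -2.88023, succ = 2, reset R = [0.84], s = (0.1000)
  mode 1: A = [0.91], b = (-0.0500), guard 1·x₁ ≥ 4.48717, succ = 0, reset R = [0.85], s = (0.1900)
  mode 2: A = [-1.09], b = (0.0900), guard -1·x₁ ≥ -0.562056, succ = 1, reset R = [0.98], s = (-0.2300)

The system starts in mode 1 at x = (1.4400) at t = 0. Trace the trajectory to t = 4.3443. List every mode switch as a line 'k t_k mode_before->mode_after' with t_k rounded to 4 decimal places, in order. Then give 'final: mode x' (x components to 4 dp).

1 1.2782 1->0
2 2.4160 0->2
3 3.9075 2->1
final: 1 0.4506

Mode 1: guard c·x = 4.4872 hit at Δt = 1.2782 (t = 1.2782), x⁻ = (4.4872) → reset → x⁺ = (4.0041), jump to mode 0
Mode 0: guard c·x = -2.8802 hit at Δt = 1.1378 (t = 2.4160), x⁻ = (2.8802) → reset → x⁺ = (2.5194), jump to mode 2
Mode 2: guard c·x = -0.5621 hit at Δt = 1.4915 (t = 3.9075), x⁻ = (0.5621) → reset → x⁺ = (0.3208), jump to mode 1
Mode 1: flow for 0.4368 to horizon, guard not reached → x = (0.4506)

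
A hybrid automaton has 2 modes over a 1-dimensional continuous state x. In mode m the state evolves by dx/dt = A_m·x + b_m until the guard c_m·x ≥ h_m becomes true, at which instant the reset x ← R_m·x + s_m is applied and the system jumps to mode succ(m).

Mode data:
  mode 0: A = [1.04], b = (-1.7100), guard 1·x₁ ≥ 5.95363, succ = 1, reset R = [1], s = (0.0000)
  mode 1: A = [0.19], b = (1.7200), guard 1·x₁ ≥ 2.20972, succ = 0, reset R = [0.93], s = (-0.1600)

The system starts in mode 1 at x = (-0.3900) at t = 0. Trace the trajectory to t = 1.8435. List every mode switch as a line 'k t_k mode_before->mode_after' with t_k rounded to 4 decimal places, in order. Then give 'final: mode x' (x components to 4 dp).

1 1.3813 1->0
final: 0 2.0498

Mode 1: guard c·x = 2.2097 hit at Δt = 1.3813 (t = 1.3813), x⁻ = (2.2097) → reset → x⁺ = (1.8950), jump to mode 0
Mode 0: flow for 0.4622 to horizon, guard not reached → x = (2.0498)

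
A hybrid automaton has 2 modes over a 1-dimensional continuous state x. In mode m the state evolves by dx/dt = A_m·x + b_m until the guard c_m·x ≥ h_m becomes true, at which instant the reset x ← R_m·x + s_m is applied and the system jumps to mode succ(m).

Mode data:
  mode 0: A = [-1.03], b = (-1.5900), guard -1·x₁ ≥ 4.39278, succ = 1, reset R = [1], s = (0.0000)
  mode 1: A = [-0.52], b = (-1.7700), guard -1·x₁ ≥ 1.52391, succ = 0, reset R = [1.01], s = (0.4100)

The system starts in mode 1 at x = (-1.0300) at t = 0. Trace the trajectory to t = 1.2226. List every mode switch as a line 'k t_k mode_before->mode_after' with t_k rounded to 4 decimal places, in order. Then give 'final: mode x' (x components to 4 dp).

1 0.4486 1->0
final: 0 -1.3569

Mode 1: guard c·x = 1.5239 hit at Δt = 0.4486 (t = 0.4486), x⁻ = (-1.5239) → reset → x⁺ = (-1.1291), jump to mode 0
Mode 0: flow for 0.7740 to horizon, guard not reached → x = (-1.3569)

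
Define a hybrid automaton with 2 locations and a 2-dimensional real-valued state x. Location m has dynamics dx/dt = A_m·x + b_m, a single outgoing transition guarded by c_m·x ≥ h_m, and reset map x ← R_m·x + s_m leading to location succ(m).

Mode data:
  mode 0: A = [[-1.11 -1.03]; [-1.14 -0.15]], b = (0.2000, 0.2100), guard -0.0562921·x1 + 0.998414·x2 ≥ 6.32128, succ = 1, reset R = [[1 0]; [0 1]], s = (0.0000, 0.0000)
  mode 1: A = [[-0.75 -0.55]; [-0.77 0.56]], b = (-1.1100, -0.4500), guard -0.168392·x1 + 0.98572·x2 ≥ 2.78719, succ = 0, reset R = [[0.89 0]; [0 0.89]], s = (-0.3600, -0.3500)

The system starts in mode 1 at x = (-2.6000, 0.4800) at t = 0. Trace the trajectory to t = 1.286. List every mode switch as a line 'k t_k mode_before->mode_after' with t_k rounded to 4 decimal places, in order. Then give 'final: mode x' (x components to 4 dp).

Mode 1: guard c·x = 2.7872 hit at Δt = 0.8488 (t = 0.8488), x⁻ = (-2.5768, 2.3874) → reset → x⁺ = (-2.6533, 1.7748), jump to mode 0
Mode 0: flow for 0.4372 to horizon, guard not reached → x = (-2.4292, 2.9509)

1 0.8488 1->0
final: 0 -2.4292 2.9509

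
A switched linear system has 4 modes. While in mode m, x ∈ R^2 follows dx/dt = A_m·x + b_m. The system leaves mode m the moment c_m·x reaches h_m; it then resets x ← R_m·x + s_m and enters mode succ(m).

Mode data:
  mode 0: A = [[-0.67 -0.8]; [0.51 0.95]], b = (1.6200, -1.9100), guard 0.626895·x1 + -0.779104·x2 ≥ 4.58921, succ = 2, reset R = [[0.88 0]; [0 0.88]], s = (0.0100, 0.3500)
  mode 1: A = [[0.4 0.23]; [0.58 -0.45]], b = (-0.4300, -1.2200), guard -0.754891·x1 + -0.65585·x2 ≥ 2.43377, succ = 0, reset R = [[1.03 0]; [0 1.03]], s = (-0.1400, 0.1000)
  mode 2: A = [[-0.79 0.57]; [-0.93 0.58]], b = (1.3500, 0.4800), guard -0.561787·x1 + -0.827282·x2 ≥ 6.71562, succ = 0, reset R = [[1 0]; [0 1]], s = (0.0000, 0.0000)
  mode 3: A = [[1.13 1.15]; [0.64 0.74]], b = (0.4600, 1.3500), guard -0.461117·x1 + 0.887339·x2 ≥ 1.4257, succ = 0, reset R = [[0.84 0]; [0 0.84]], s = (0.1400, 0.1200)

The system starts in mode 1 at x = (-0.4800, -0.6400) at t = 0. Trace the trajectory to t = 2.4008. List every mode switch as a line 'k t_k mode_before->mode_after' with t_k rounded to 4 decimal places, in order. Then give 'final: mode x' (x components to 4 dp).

1 1.0073 1->0
2 1.6165 0->2
final: 2 -0.4897 -6.2545

Mode 1: guard c·x = 2.4338 hit at Δt = 1.0073 (t = 1.0073), x⁻ = (-1.5962, -1.8736) → reset → x⁺ = (-1.7841, -1.8298), jump to mode 0
Mode 0: guard c·x = 4.5892 hit at Δt = 0.6092 (t = 1.6165), x⁻ = (1.0157, -5.0731) → reset → x⁺ = (0.9039, -4.1143), jump to mode 2
Mode 2: flow for 0.7843 to horizon, guard not reached → x = (-0.4897, -6.2545)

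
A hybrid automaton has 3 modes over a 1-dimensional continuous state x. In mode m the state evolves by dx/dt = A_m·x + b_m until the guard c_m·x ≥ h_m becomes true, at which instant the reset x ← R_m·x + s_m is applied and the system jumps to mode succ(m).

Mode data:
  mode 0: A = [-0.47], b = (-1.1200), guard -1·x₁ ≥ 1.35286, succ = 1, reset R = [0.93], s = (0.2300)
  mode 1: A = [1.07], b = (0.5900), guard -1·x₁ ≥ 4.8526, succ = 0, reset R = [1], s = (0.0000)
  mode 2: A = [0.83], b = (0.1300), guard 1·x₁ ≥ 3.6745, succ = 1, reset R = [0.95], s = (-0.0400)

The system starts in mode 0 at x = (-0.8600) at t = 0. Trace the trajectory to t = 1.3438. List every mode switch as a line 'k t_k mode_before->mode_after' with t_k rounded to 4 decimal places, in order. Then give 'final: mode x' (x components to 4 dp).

1 0.8319 0->1
final: 1 -1.3759

Mode 0: guard c·x = 1.3529 hit at Δt = 0.8319 (t = 0.8319), x⁻ = (-1.3529) → reset → x⁺ = (-1.0282), jump to mode 1
Mode 1: flow for 0.5119 to horizon, guard not reached → x = (-1.3759)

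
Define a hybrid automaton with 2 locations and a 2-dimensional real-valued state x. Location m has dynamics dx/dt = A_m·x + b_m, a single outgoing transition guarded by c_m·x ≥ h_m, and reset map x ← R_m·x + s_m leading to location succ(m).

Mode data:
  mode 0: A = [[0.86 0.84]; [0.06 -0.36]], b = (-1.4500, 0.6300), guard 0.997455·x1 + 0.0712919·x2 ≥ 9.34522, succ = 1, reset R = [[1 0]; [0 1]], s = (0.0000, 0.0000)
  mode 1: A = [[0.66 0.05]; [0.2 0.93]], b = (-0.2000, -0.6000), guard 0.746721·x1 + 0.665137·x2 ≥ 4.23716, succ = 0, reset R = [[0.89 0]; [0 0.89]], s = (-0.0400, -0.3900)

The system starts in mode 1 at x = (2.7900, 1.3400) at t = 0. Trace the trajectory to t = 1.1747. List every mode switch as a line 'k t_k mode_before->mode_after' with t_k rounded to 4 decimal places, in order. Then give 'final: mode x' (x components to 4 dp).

1 0.4851 1->0
final: 0 5.9105 1.7259

Mode 1: guard c·x = 4.2372 hit at Δt = 0.4851 (t = 0.4851), x⁻ = (3.7764, 2.1307) → reset → x⁺ = (3.3210, 1.5064), jump to mode 0
Mode 0: flow for 0.6896 to horizon, guard not reached → x = (5.9105, 1.7259)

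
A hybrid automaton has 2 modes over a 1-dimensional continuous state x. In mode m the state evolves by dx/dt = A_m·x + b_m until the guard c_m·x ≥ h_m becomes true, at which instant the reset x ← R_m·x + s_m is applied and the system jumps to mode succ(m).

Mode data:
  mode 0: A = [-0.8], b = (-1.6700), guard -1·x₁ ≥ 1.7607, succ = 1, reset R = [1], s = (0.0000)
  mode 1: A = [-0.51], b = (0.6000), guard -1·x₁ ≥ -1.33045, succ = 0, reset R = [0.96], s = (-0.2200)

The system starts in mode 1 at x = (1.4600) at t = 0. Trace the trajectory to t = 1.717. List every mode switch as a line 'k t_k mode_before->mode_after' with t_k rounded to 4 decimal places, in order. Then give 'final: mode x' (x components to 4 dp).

1 1.1971 1->0
final: 0 -0.0129

Mode 1: guard c·x = -1.3304 hit at Δt = 1.1971 (t = 1.1971), x⁻ = (1.3305) → reset → x⁺ = (1.0572), jump to mode 0
Mode 0: flow for 0.5199 to horizon, guard not reached → x = (-0.0129)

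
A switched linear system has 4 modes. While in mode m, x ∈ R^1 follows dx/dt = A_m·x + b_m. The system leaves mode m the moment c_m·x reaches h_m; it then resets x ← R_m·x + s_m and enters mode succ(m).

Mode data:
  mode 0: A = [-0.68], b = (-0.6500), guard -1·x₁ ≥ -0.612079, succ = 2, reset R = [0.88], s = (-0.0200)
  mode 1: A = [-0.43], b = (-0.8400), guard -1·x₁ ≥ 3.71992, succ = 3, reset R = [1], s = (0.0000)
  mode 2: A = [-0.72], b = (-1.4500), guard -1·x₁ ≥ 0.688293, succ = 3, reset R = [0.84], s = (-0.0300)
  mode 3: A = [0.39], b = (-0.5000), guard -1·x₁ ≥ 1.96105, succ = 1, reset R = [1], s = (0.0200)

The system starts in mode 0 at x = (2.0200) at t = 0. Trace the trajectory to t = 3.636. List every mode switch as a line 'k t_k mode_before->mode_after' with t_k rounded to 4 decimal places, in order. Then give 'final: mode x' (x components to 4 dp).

Mode 0: guard c·x = -0.6121 hit at Δt = 0.9423 (t = 0.9423), x⁻ = (0.6121) → reset → x⁺ = (0.5186), jump to mode 2
Mode 2: guard c·x = 0.6883 hit at Δt = 0.8991 (t = 1.8414), x⁻ = (-0.6883) → reset → x⁺ = (-0.6082), jump to mode 3
Mode 3: guard c·x = 1.9610 hit at Δt = 1.3842 (t = 3.2256), x⁻ = (-1.9610) → reset → x⁺ = (-1.9410), jump to mode 1
Mode 1: flow for 0.4104 to horizon, guard not reached → x = (-1.9431)

1 0.9423 0->2
2 1.8414 2->3
3 3.2256 3->1
final: 1 -1.9431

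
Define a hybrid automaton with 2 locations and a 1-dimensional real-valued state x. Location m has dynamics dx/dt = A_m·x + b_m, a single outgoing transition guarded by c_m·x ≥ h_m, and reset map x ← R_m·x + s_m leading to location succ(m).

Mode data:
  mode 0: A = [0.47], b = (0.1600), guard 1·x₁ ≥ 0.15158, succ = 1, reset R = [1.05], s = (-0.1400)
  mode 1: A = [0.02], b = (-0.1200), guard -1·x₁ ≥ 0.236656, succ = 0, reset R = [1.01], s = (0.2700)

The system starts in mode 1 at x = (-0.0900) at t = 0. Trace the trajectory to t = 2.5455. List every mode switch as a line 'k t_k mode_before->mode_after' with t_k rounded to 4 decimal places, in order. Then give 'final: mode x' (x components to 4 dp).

Mode 1: guard c·x = 0.2367 hit at Δt = 1.1898 (t = 1.1898), x⁻ = (-0.2367) → reset → x⁺ = (0.0310), jump to mode 0
Mode 0: guard c·x = 0.1516 hit at Δt = 0.5983 (t = 1.7881), x⁻ = (0.1516) → reset → x⁺ = (0.0192), jump to mode 1
Mode 1: flow for 0.7574 to horizon, guard not reached → x = (-0.0721)

1 1.1898 1->0
2 1.7881 0->1
final: 1 -0.0721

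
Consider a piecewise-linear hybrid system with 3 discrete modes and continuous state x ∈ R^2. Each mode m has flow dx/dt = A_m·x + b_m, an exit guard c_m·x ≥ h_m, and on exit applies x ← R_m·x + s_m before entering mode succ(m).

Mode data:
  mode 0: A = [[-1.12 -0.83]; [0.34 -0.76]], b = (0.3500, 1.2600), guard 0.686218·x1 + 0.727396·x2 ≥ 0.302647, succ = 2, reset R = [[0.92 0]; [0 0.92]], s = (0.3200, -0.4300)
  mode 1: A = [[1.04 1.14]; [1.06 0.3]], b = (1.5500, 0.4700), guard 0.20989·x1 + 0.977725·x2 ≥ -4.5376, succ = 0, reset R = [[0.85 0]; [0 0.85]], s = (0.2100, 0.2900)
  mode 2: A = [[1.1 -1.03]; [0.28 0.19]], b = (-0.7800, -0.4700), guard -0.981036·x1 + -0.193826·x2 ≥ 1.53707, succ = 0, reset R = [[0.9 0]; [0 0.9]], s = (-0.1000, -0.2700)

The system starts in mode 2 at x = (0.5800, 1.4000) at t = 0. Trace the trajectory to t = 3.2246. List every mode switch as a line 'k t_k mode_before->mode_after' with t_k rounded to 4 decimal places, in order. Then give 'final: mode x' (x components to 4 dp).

1 0.9124 2->0
2 2.2423 0->2
3 2.8561 2->0
final: 0 -0.9125 0.1595

Mode 2: guard c·x = 1.5371 hit at Δt = 0.9124 (t = 0.9124), x⁻ = (-1.7814, 1.0865) → reset → x⁺ = (-1.7033, 0.7078), jump to mode 0
Mode 0: guard c·x = 0.3026 hit at Δt = 1.3299 (t = 2.2423), x⁻ = (-0.6639, 1.0424) → reset → x⁺ = (-0.2908, 0.5290), jump to mode 2
Mode 2: guard c·x = 1.5371 hit at Δt = 0.6138 (t = 2.8561), x⁻ = (-1.5922, 0.1286) → reset → x⁺ = (-1.5330, -0.1543), jump to mode 0
Mode 0: flow for 0.3685 to horizon, guard not reached → x = (-0.9125, 0.1595)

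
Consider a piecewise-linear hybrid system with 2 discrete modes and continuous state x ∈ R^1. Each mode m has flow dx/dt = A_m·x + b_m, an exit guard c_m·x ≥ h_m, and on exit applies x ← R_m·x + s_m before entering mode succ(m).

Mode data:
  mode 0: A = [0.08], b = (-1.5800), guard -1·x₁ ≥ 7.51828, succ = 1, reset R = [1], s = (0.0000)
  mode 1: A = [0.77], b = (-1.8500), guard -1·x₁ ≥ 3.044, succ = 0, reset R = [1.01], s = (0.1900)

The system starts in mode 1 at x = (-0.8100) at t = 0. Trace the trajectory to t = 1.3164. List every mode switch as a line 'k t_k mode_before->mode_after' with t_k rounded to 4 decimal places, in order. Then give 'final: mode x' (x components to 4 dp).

1 0.6856 1->0
final: 0 -4.0560

Mode 1: guard c·x = 3.0440 hit at Δt = 0.6856 (t = 0.6856), x⁻ = (-3.0440) → reset → x⁺ = (-2.8844), jump to mode 0
Mode 0: flow for 0.6308 to horizon, guard not reached → x = (-4.0560)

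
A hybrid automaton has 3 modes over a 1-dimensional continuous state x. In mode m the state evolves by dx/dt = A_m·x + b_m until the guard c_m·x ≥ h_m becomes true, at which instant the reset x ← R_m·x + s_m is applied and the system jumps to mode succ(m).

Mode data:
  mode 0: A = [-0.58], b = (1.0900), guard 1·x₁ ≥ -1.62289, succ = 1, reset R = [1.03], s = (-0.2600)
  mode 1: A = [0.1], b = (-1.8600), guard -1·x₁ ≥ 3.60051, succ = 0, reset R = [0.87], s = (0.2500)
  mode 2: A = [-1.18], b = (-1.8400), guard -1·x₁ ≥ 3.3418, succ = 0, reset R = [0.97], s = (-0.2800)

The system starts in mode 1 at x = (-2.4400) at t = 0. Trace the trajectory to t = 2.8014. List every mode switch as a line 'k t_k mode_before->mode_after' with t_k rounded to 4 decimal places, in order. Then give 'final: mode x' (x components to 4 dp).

1 0.5369 1->0
2 1.0666 0->1
3 1.8481 1->0
4 2.3778 0->1
final: 1 -2.8200

Mode 1: guard c·x = 3.6005 hit at Δt = 0.5369 (t = 0.5369), x⁻ = (-3.6005) → reset → x⁺ = (-2.8824), jump to mode 0
Mode 0: guard c·x = -1.6229 hit at Δt = 0.5297 (t = 1.0666), x⁻ = (-1.6229) → reset → x⁺ = (-1.9316), jump to mode 1
Mode 1: guard c·x = 3.6005 hit at Δt = 0.7815 (t = 1.8481), x⁻ = (-3.6005) → reset → x⁺ = (-2.8824), jump to mode 0
Mode 0: guard c·x = -1.6229 hit at Δt = 0.5297 (t = 2.3778), x⁻ = (-1.6229) → reset → x⁺ = (-1.9316), jump to mode 1
Mode 1: flow for 0.4236 to horizon, guard not reached → x = (-2.8200)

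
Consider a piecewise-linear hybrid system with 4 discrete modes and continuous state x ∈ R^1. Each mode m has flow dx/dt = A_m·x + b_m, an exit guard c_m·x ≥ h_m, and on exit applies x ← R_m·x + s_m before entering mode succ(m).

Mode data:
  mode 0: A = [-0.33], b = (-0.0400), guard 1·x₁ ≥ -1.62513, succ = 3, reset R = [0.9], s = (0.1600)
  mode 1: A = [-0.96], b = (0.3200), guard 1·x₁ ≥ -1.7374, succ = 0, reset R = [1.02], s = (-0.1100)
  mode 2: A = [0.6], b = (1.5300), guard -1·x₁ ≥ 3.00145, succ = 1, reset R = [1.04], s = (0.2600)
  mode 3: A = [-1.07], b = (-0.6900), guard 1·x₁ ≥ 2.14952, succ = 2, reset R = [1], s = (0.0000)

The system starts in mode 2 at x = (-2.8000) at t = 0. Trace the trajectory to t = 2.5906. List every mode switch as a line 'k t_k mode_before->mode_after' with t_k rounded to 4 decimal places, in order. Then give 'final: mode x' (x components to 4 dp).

Mode 2: guard c·x = 3.0015 hit at Δt = 0.9850 (t = 0.9850), x⁻ = (-3.0015) → reset → x⁺ = (-2.8615), jump to mode 1
Mode 1: guard c·x = -1.7374 hit at Δt = 0.4517 (t = 1.4367), x⁻ = (-1.7374) → reset → x⁺ = (-1.8821), jump to mode 0
Mode 0: guard c·x = -1.6251 hit at Δt = 0.4781 (t = 1.9148), x⁻ = (-1.6251) → reset → x⁺ = (-1.3026), jump to mode 3
Mode 3: flow for 0.6758 to horizon, guard not reached → x = (-0.9640)

1 0.9850 2->1
2 1.4367 1->0
3 1.9148 0->3
final: 3 -0.9640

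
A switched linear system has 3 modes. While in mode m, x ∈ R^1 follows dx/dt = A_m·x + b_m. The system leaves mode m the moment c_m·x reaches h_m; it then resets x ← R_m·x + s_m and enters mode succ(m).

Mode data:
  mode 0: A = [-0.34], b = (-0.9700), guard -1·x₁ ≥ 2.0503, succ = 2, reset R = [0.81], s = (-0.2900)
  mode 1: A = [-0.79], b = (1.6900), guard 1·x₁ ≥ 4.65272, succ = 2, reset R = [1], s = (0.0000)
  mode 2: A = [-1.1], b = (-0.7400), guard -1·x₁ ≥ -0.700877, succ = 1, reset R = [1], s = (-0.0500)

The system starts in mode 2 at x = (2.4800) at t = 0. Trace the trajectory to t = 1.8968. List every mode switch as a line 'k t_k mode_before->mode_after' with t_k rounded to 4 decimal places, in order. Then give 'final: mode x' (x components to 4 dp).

1 0.7553 2->1
final: 1 1.5352

Mode 2: guard c·x = -0.7009 hit at Δt = 0.7553 (t = 0.7553), x⁻ = (0.7009) → reset → x⁺ = (0.6509), jump to mode 1
Mode 1: flow for 1.1415 to horizon, guard not reached → x = (1.5352)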